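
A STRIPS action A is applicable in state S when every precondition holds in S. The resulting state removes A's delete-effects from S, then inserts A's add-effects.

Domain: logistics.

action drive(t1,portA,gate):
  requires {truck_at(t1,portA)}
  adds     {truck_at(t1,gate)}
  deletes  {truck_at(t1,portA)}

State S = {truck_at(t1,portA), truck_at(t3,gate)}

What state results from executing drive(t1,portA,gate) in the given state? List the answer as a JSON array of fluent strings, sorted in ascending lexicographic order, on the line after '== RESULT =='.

Progress:
  pre ⊆ S: {truck_at(t1,portA)} ⊆ S  — applicable
  S \ del = {truck_at(t3,gate)}
  ∪ add   = {truck_at(t1,gate), truck_at(t3,gate)}

== RESULT ==
["truck_at(t1,gate)", "truck_at(t3,gate)"]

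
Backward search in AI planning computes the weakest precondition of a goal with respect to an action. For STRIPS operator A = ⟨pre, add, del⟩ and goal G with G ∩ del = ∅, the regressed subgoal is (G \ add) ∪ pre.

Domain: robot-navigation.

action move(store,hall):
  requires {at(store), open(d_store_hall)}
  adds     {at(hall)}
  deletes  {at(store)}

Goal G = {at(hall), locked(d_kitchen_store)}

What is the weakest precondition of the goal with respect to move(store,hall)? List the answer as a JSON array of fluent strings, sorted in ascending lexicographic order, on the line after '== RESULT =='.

Regress:
  G ∩ del = {}  (empty — regression defined)
  G \ add = {at(hall), locked(d_kitchen_store)} \ {at(hall)} = {locked(d_kitchen_store)}
  ∪ pre   = {locked(d_kitchen_store)} ∪ {at(store), open(d_store_hall)}
          = {at(store), locked(d_kitchen_store), open(d_store_hall)}

== RESULT ==
["at(store)", "locked(d_kitchen_store)", "open(d_store_hall)"]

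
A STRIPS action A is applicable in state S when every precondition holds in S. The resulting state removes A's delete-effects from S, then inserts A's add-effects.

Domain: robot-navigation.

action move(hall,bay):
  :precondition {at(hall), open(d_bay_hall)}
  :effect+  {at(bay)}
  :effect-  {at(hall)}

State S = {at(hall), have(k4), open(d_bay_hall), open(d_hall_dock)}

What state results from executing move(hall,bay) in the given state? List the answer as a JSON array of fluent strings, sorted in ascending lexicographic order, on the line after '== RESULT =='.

Compute (S \ del) ∪ add:
  pre ⊆ S: {at(hall), open(d_bay_hall)} ⊆ S  — applicable
  S \ del = {have(k4), open(d_bay_hall), open(d_hall_dock)}
  ∪ add   = {at(bay), have(k4), open(d_bay_hall), open(d_hall_dock)}

== RESULT ==
["at(bay)", "have(k4)", "open(d_bay_hall)", "open(d_hall_dock)"]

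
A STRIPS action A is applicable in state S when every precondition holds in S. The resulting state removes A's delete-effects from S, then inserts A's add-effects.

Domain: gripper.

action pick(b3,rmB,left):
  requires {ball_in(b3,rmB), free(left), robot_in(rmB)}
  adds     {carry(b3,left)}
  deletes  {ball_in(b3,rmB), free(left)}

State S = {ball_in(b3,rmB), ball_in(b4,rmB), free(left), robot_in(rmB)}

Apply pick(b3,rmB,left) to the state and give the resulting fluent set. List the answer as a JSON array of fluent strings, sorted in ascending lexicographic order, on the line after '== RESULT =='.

Compute (S \ del) ∪ add:
  pre ⊆ S: {ball_in(b3,rmB), free(left), robot_in(rmB)} ⊆ S  — applicable
  S \ del = {ball_in(b4,rmB), robot_in(rmB)}
  ∪ add   = {ball_in(b4,rmB), carry(b3,left), robot_in(rmB)}

== RESULT ==
["ball_in(b4,rmB)", "carry(b3,left)", "robot_in(rmB)"]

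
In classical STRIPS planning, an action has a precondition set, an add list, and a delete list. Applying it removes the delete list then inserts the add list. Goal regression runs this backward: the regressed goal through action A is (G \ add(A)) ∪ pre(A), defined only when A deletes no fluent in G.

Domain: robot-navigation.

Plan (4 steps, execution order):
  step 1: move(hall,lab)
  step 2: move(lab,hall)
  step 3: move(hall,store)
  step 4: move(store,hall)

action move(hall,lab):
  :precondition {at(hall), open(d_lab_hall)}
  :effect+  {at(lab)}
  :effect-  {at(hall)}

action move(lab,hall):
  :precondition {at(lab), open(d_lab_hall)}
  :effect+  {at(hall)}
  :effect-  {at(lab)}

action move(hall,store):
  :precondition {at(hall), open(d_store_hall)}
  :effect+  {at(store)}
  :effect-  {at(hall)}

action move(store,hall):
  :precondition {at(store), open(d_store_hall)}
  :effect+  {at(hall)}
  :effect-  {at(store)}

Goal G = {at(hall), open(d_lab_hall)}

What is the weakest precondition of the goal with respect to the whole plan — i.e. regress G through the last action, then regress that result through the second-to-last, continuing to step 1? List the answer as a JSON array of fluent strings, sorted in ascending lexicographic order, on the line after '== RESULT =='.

Work backward from the goal:
  through step 4 (move(store,hall)): drop {at(hall)}, keep {open(d_lab_hall)}, require {at(store), open(d_store_hall)}
    → {at(store), open(d_lab_hall), open(d_store_hall)}
  through step 3 (move(hall,store)): drop {at(store)}, keep {open(d_lab_hall), open(d_store_hall)}, require {at(hall), open(d_store_hall)}
    → {at(hall), open(d_lab_hall), open(d_store_hall)}
  through step 2 (move(lab,hall)): drop {at(hall)}, keep {open(d_lab_hall), open(d_store_hall)}, require {at(lab), open(d_lab_hall)}
    → {at(lab), open(d_lab_hall), open(d_store_hall)}
  through step 1 (move(hall,lab)): drop {at(lab)}, keep {open(d_lab_hall), open(d_store_hall)}, require {at(hall), open(d_lab_hall)}
    → {at(hall), open(d_lab_hall), open(d_store_hall)}

== RESULT ==
["at(hall)", "open(d_lab_hall)", "open(d_store_hall)"]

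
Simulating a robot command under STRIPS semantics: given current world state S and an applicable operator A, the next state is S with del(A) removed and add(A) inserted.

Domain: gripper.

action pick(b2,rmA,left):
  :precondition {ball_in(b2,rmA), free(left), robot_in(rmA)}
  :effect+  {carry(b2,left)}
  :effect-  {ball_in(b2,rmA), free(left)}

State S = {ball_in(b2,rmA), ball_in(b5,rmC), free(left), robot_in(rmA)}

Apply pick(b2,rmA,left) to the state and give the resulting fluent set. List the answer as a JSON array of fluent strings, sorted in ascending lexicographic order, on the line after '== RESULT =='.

Compute (S \ del) ∪ add:
  pre ⊆ S: {ball_in(b2,rmA), free(left), robot_in(rmA)} ⊆ S  — applicable
  S \ del = {ball_in(b5,rmC), robot_in(rmA)}
  ∪ add   = {ball_in(b5,rmC), carry(b2,left), robot_in(rmA)}

== RESULT ==
["ball_in(b5,rmC)", "carry(b2,left)", "robot_in(rmA)"]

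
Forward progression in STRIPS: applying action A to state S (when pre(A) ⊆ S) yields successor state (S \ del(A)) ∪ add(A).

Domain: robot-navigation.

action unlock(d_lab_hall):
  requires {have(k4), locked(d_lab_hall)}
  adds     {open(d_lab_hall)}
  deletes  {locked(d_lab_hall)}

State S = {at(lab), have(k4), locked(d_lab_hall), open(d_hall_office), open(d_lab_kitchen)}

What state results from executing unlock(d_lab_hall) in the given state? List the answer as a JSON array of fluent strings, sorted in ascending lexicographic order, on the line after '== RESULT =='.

Compute (S \ del) ∪ add:
  pre ⊆ S: {have(k4), locked(d_lab_hall)} ⊆ S  — applicable
  S \ del = {at(lab), have(k4), open(d_hall_office), open(d_lab_kitchen)}
  ∪ add   = {at(lab), have(k4), open(d_hall_office), open(d_lab_hall), open(d_lab_kitchen)}

== RESULT ==
["at(lab)", "have(k4)", "open(d_hall_office)", "open(d_lab_hall)", "open(d_lab_kitchen)"]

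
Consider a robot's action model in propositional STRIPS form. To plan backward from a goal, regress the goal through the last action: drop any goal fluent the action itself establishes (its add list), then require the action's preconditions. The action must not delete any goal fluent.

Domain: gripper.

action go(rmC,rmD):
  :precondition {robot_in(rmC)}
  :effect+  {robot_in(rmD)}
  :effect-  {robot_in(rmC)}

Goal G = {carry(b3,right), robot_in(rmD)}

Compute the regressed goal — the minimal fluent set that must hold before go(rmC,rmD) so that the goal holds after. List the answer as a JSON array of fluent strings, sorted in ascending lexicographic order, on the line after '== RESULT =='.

Regress:
  G ∩ del = {}  (empty — regression defined)
  G \ add = {carry(b3,right), robot_in(rmD)} \ {robot_in(rmD)} = {carry(b3,right)}
  ∪ pre   = {carry(b3,right)} ∪ {robot_in(rmC)}
          = {carry(b3,right), robot_in(rmC)}

== RESULT ==
["carry(b3,right)", "robot_in(rmC)"]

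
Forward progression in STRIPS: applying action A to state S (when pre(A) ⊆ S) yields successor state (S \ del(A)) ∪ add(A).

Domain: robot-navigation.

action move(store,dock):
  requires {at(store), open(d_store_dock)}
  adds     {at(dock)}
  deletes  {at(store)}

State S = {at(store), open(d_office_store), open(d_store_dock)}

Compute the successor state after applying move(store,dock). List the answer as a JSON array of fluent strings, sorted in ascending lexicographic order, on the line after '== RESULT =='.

Progress:
  pre ⊆ S: {at(store), open(d_store_dock)} ⊆ S  — applicable
  S \ del = {open(d_office_store), open(d_store_dock)}
  ∪ add   = {at(dock), open(d_office_store), open(d_store_dock)}

== RESULT ==
["at(dock)", "open(d_office_store)", "open(d_store_dock)"]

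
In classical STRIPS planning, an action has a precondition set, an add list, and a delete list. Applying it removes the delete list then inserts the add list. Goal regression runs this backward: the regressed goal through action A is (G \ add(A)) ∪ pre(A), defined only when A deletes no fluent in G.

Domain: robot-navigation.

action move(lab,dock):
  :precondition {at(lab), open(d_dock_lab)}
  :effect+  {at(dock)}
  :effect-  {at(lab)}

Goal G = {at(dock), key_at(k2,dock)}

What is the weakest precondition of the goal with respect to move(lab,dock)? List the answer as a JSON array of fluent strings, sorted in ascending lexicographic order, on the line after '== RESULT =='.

Regress:
  G ∩ del = {}  (empty — regression defined)
  G \ add = {at(dock), key_at(k2,dock)} \ {at(dock)} = {key_at(k2,dock)}
  ∪ pre   = {key_at(k2,dock)} ∪ {at(lab), open(d_dock_lab)}
          = {at(lab), key_at(k2,dock), open(d_dock_lab)}

== RESULT ==
["at(lab)", "key_at(k2,dock)", "open(d_dock_lab)"]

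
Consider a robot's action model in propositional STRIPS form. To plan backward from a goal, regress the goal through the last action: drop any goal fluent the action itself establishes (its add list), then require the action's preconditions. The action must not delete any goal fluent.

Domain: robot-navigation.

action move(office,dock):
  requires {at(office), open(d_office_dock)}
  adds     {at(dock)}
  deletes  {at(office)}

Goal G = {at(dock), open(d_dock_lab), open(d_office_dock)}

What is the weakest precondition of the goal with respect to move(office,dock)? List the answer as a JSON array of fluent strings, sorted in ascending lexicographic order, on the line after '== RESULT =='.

Regress:
  G ∩ del = {}  (empty — regression defined)
  G \ add = {at(dock), open(d_dock_lab), open(d_office_dock)} \ {at(dock)} = {open(d_dock_lab), open(d_office_dock)}
  ∪ pre   = {open(d_dock_lab), open(d_office_dock)} ∪ {at(office), open(d_office_dock)}
          = {at(office), open(d_dock_lab), open(d_office_dock)}

== RESULT ==
["at(office)", "open(d_dock_lab)", "open(d_office_dock)"]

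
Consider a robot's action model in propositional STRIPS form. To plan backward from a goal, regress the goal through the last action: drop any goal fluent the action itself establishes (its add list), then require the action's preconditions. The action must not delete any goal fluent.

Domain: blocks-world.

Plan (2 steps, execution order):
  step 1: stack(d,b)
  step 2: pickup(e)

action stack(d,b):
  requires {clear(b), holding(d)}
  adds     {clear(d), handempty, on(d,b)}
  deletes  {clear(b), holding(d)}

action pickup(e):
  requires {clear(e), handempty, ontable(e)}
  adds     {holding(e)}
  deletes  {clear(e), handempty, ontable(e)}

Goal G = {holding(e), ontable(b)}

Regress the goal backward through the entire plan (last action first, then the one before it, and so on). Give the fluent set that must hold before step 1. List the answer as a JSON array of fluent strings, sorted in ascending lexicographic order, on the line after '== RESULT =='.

Regress step by step:
  through step 2 (pickup(e)): drop {holding(e)}, keep {ontable(b)}, require {clear(e), handempty, ontable(e)}
    → {clear(e), handempty, ontable(b), ontable(e)}
  through step 1 (stack(d,b)): drop {handempty}, keep {clear(e), ontable(b), ontable(e)}, require {clear(b), holding(d)}
    → {clear(b), clear(e), holding(d), ontable(b), ontable(e)}

== RESULT ==
["clear(b)", "clear(e)", "holding(d)", "ontable(b)", "ontable(e)"]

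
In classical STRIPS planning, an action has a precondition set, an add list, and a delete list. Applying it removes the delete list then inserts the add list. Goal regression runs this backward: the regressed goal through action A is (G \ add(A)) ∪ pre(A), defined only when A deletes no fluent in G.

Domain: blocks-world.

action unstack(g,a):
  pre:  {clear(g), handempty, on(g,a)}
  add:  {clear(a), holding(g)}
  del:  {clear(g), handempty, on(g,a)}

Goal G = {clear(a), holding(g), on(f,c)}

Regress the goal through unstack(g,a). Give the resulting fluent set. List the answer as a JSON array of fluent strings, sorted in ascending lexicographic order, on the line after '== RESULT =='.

Compute (G \ add) ∪ pre:
  G ∩ del = {}  (empty — regression defined)
  G \ add = {clear(a), holding(g), on(f,c)} \ {clear(a), holding(g)} = {on(f,c)}
  ∪ pre   = {on(f,c)} ∪ {clear(g), handempty, on(g,a)}
          = {clear(g), handempty, on(f,c), on(g,a)}

== RESULT ==
["clear(g)", "handempty", "on(f,c)", "on(g,a)"]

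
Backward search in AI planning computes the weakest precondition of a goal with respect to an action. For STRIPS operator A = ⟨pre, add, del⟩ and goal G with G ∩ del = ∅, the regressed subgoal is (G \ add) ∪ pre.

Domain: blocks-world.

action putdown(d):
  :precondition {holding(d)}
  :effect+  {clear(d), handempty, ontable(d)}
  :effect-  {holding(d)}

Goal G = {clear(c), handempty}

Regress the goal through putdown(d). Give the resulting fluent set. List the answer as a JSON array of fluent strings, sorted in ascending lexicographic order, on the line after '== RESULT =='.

Compute (G \ add) ∪ pre:
  G ∩ del = {}  (empty — regression defined)
  G \ add = {clear(c), handempty} \ {clear(d), handempty, ontable(d)} = {clear(c)}
  ∪ pre   = {clear(c)} ∪ {holding(d)}
          = {clear(c), holding(d)}

== RESULT ==
["clear(c)", "holding(d)"]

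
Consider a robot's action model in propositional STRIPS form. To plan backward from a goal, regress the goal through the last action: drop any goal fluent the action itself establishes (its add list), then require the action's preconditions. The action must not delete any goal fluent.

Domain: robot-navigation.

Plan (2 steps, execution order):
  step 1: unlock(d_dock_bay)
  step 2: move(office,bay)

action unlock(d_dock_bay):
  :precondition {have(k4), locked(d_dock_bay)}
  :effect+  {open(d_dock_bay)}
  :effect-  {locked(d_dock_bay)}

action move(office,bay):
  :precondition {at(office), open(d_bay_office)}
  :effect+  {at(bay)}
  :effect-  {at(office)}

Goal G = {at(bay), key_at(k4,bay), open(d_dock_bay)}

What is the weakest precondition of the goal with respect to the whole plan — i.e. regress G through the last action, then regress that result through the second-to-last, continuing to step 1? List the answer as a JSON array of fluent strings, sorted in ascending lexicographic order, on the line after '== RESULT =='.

Work backward from the goal:
  through step 2 (move(office,bay)): drop {at(bay)}, keep {key_at(k4,bay), open(d_dock_bay)}, require {at(office), open(d_bay_office)}
    → {at(office), key_at(k4,bay), open(d_bay_office), open(d_dock_bay)}
  through step 1 (unlock(d_dock_bay)): drop {open(d_dock_bay)}, keep {at(office), key_at(k4,bay), open(d_bay_office)}, require {have(k4), locked(d_dock_bay)}
    → {at(office), have(k4), key_at(k4,bay), locked(d_dock_bay), open(d_bay_office)}

== RESULT ==
["at(office)", "have(k4)", "key_at(k4,bay)", "locked(d_dock_bay)", "open(d_bay_office)"]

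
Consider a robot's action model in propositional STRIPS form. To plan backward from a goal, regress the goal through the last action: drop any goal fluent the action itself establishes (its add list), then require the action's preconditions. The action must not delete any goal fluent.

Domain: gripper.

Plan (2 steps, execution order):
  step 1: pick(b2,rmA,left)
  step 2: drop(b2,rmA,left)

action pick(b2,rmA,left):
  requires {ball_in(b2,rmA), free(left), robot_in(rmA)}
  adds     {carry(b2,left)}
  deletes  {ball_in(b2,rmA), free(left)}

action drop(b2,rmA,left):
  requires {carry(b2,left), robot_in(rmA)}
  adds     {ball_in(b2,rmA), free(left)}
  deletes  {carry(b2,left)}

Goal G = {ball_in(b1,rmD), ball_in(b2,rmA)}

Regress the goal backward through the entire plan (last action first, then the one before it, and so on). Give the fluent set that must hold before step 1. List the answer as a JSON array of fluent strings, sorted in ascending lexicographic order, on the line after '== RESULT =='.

Regress step by step:
  through step 2 (drop(b2,rmA,left)): drop {ball_in(b2,rmA)}, keep {ball_in(b1,rmD)}, require {carry(b2,left), robot_in(rmA)}
    → {ball_in(b1,rmD), carry(b2,left), robot_in(rmA)}
  through step 1 (pick(b2,rmA,left)): drop {carry(b2,left)}, keep {ball_in(b1,rmD), robot_in(rmA)}, require {ball_in(b2,rmA), free(left), robot_in(rmA)}
    → {ball_in(b1,rmD), ball_in(b2,rmA), free(left), robot_in(rmA)}

== RESULT ==
["ball_in(b1,rmD)", "ball_in(b2,rmA)", "free(left)", "robot_in(rmA)"]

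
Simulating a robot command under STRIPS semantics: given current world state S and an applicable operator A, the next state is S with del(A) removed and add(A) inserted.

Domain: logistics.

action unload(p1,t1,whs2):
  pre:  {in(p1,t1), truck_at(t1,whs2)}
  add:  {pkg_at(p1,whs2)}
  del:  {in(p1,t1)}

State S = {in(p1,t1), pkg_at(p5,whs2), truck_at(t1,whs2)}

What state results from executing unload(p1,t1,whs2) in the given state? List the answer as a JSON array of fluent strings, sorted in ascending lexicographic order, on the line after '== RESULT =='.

Progress:
  pre ⊆ S: {in(p1,t1), truck_at(t1,whs2)} ⊆ S  — applicable
  S \ del = {pkg_at(p5,whs2), truck_at(t1,whs2)}
  ∪ add   = {pkg_at(p1,whs2), pkg_at(p5,whs2), truck_at(t1,whs2)}

== RESULT ==
["pkg_at(p1,whs2)", "pkg_at(p5,whs2)", "truck_at(t1,whs2)"]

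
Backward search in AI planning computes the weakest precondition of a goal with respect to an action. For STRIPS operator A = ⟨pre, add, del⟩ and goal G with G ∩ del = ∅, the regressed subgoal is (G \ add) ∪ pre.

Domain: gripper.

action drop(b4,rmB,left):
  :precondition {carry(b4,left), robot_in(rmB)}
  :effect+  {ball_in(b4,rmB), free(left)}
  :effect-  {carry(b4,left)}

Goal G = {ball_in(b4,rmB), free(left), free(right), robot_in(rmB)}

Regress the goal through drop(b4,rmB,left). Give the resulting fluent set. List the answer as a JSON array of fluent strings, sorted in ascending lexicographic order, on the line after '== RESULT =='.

Compute (G \ add) ∪ pre:
  G ∩ del = {}  (empty — regression defined)
  G \ add = {ball_in(b4,rmB), free(left), free(right), robot_in(rmB)} \ {ball_in(b4,rmB), free(left)} = {free(right), robot_in(rmB)}
  ∪ pre   = {free(right), robot_in(rmB)} ∪ {carry(b4,left), robot_in(rmB)}
          = {carry(b4,left), free(right), robot_in(rmB)}

== RESULT ==
["carry(b4,left)", "free(right)", "robot_in(rmB)"]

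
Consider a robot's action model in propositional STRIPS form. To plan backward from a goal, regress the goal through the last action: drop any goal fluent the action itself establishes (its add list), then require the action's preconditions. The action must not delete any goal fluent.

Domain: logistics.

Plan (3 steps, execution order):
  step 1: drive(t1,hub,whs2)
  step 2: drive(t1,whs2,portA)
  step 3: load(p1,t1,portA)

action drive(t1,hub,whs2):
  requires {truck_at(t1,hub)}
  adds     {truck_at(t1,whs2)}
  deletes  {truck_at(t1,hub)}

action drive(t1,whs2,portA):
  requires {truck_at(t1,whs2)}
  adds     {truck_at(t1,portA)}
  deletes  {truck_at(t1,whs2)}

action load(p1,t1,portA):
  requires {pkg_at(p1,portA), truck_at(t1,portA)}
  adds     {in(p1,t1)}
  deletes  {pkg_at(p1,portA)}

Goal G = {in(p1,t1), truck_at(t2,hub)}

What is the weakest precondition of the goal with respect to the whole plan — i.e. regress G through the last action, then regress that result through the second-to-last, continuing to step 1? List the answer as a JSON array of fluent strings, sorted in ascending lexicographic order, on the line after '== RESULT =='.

Regress step by step:
  through step 3 (load(p1,t1,portA)): drop {in(p1,t1)}, keep {truck_at(t2,hub)}, require {pkg_at(p1,portA), truck_at(t1,portA)}
    → {pkg_at(p1,portA), truck_at(t1,portA), truck_at(t2,hub)}
  through step 2 (drive(t1,whs2,portA)): drop {truck_at(t1,portA)}, keep {pkg_at(p1,portA), truck_at(t2,hub)}, require {truck_at(t1,whs2)}
    → {pkg_at(p1,portA), truck_at(t1,whs2), truck_at(t2,hub)}
  through step 1 (drive(t1,hub,whs2)): drop {truck_at(t1,whs2)}, keep {pkg_at(p1,portA), truck_at(t2,hub)}, require {truck_at(t1,hub)}
    → {pkg_at(p1,portA), truck_at(t1,hub), truck_at(t2,hub)}

== RESULT ==
["pkg_at(p1,portA)", "truck_at(t1,hub)", "truck_at(t2,hub)"]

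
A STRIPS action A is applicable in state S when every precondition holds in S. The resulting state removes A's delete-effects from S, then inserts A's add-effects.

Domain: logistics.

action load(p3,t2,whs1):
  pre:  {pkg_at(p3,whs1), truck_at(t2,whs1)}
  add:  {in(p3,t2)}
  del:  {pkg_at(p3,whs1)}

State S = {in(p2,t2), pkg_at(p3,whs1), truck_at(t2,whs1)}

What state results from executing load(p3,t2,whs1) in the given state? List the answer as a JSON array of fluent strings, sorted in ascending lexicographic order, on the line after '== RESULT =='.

Progress:
  pre ⊆ S: {pkg_at(p3,whs1), truck_at(t2,whs1)} ⊆ S  — applicable
  S \ del = {in(p2,t2), truck_at(t2,whs1)}
  ∪ add   = {in(p2,t2), in(p3,t2), truck_at(t2,whs1)}

== RESULT ==
["in(p2,t2)", "in(p3,t2)", "truck_at(t2,whs1)"]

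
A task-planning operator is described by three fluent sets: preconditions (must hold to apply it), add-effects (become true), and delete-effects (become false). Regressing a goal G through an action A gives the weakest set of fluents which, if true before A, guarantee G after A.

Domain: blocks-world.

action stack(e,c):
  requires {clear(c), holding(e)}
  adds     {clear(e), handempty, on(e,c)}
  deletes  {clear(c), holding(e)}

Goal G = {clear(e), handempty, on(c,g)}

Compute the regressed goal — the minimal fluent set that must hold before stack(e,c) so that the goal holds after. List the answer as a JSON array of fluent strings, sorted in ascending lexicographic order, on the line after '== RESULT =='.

Regress:
  G ∩ del = {}  (empty — regression defined)
  G \ add = {clear(e), handempty, on(c,g)} \ {clear(e), handempty, on(e,c)} = {on(c,g)}
  ∪ pre   = {on(c,g)} ∪ {clear(c), holding(e)}
          = {clear(c), holding(e), on(c,g)}

== RESULT ==
["clear(c)", "holding(e)", "on(c,g)"]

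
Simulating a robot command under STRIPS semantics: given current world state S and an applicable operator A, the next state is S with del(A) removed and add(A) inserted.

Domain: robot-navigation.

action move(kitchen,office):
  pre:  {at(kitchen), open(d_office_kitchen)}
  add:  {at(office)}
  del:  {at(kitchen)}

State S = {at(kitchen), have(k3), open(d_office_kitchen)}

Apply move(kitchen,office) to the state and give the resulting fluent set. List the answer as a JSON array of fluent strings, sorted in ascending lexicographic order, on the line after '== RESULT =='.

Progress:
  pre ⊆ S: {at(kitchen), open(d_office_kitchen)} ⊆ S  — applicable
  S \ del = {have(k3), open(d_office_kitchen)}
  ∪ add   = {at(office), have(k3), open(d_office_kitchen)}

== RESULT ==
["at(office)", "have(k3)", "open(d_office_kitchen)"]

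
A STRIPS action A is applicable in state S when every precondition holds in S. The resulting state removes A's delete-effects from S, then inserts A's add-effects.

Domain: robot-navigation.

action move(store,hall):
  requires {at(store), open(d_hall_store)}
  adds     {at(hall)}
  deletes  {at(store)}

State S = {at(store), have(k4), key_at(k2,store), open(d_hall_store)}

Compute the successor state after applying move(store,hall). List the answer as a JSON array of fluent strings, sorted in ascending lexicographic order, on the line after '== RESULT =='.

Progress:
  pre ⊆ S: {at(store), open(d_hall_store)} ⊆ S  — applicable
  S \ del = {have(k4), key_at(k2,store), open(d_hall_store)}
  ∪ add   = {at(hall), have(k4), key_at(k2,store), open(d_hall_store)}

== RESULT ==
["at(hall)", "have(k4)", "key_at(k2,store)", "open(d_hall_store)"]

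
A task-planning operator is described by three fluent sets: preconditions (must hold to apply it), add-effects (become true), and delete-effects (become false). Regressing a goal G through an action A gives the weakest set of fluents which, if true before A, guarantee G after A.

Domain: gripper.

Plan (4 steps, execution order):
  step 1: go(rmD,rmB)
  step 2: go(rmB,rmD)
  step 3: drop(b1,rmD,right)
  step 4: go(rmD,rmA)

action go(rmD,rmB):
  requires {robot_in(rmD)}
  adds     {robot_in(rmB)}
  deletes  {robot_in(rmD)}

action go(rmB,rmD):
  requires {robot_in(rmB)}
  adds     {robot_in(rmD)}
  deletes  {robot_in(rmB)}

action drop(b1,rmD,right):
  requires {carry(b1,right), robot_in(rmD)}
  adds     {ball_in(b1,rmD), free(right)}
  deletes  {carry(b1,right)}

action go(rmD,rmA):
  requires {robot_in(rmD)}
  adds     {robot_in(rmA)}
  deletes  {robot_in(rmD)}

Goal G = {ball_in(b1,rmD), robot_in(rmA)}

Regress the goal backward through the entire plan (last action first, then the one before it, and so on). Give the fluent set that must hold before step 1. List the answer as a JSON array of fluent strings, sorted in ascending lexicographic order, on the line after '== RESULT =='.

Regress step by step:
  through step 4 (go(rmD,rmA)): drop {robot_in(rmA)}, keep {ball_in(b1,rmD)}, require {robot_in(rmD)}
    → {ball_in(b1,rmD), robot_in(rmD)}
  through step 3 (drop(b1,rmD,right)): drop {ball_in(b1,rmD)}, keep {robot_in(rmD)}, require {carry(b1,right), robot_in(rmD)}
    → {carry(b1,right), robot_in(rmD)}
  through step 2 (go(rmB,rmD)): drop {robot_in(rmD)}, keep {carry(b1,right)}, require {robot_in(rmB)}
    → {carry(b1,right), robot_in(rmB)}
  through step 1 (go(rmD,rmB)): drop {robot_in(rmB)}, keep {carry(b1,right)}, require {robot_in(rmD)}
    → {carry(b1,right), robot_in(rmD)}

== RESULT ==
["carry(b1,right)", "robot_in(rmD)"]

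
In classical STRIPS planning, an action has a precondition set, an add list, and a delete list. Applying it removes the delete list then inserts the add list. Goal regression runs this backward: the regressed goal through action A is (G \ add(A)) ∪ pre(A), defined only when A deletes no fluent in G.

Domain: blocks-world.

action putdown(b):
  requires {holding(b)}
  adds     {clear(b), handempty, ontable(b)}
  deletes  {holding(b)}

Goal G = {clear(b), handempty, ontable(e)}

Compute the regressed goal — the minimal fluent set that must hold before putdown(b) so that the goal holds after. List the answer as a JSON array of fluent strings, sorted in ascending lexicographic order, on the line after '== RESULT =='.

Regress:
  G ∩ del = {}  (empty — regression defined)
  G \ add = {clear(b), handempty, ontable(e)} \ {clear(b), handempty, ontable(b)} = {ontable(e)}
  ∪ pre   = {ontable(e)} ∪ {holding(b)}
          = {holding(b), ontable(e)}

== RESULT ==
["holding(b)", "ontable(e)"]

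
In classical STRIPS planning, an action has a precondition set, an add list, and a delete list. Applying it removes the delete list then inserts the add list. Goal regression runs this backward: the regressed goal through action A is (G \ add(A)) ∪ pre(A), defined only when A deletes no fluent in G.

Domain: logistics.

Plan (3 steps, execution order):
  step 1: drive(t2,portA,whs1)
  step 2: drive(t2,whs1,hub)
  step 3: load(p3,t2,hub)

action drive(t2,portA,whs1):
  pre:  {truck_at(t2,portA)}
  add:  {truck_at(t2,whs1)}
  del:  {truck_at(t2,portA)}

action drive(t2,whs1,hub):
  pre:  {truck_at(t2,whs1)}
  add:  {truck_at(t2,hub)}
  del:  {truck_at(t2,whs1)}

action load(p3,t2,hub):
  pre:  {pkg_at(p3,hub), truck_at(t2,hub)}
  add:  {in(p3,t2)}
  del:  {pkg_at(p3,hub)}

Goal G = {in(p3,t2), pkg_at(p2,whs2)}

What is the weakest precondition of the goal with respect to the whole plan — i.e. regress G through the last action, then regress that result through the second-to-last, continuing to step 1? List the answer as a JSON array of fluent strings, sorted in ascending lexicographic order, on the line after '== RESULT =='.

Work backward from the goal:
  through step 3 (load(p3,t2,hub)): drop {in(p3,t2)}, keep {pkg_at(p2,whs2)}, require {pkg_at(p3,hub), truck_at(t2,hub)}
    → {pkg_at(p2,whs2), pkg_at(p3,hub), truck_at(t2,hub)}
  through step 2 (drive(t2,whs1,hub)): drop {truck_at(t2,hub)}, keep {pkg_at(p2,whs2), pkg_at(p3,hub)}, require {truck_at(t2,whs1)}
    → {pkg_at(p2,whs2), pkg_at(p3,hub), truck_at(t2,whs1)}
  through step 1 (drive(t2,portA,whs1)): drop {truck_at(t2,whs1)}, keep {pkg_at(p2,whs2), pkg_at(p3,hub)}, require {truck_at(t2,portA)}
    → {pkg_at(p2,whs2), pkg_at(p3,hub), truck_at(t2,portA)}

== RESULT ==
["pkg_at(p2,whs2)", "pkg_at(p3,hub)", "truck_at(t2,portA)"]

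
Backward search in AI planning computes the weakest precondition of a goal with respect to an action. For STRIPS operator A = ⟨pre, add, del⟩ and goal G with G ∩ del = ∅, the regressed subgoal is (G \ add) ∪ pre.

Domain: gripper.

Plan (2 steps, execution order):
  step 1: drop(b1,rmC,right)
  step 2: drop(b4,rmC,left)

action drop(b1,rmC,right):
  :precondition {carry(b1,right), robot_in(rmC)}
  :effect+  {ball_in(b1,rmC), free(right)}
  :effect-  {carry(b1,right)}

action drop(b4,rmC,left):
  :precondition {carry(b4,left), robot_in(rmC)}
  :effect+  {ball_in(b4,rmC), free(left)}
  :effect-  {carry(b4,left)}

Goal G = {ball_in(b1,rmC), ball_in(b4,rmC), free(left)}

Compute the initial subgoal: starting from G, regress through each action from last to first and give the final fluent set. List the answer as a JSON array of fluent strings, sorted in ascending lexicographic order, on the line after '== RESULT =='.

Work backward from the goal:
  through step 2 (drop(b4,rmC,left)): drop {ball_in(b4,rmC), free(left)}, keep {ball_in(b1,rmC)}, require {carry(b4,left), robot_in(rmC)}
    → {ball_in(b1,rmC), carry(b4,left), robot_in(rmC)}
  through step 1 (drop(b1,rmC,right)): drop {ball_in(b1,rmC)}, keep {carry(b4,left), robot_in(rmC)}, require {carry(b1,right), robot_in(rmC)}
    → {carry(b1,right), carry(b4,left), robot_in(rmC)}

== RESULT ==
["carry(b1,right)", "carry(b4,left)", "robot_in(rmC)"]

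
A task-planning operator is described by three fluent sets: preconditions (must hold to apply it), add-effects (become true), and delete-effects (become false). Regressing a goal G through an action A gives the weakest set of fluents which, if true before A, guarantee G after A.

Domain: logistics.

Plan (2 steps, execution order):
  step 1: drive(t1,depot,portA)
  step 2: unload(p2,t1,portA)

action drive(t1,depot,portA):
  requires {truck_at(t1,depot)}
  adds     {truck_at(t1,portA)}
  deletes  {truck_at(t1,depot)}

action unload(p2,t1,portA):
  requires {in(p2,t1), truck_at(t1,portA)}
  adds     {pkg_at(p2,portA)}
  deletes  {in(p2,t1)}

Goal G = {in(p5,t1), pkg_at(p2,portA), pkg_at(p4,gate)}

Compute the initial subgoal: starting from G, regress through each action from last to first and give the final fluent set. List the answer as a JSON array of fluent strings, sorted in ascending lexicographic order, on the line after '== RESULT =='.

Work backward from the goal:
  through step 2 (unload(p2,t1,portA)): drop {pkg_at(p2,portA)}, keep {in(p5,t1), pkg_at(p4,gate)}, require {in(p2,t1), truck_at(t1,portA)}
    → {in(p2,t1), in(p5,t1), pkg_at(p4,gate), truck_at(t1,portA)}
  through step 1 (drive(t1,depot,portA)): drop {truck_at(t1,portA)}, keep {in(p2,t1), in(p5,t1), pkg_at(p4,gate)}, require {truck_at(t1,depot)}
    → {in(p2,t1), in(p5,t1), pkg_at(p4,gate), truck_at(t1,depot)}

== RESULT ==
["in(p2,t1)", "in(p5,t1)", "pkg_at(p4,gate)", "truck_at(t1,depot)"]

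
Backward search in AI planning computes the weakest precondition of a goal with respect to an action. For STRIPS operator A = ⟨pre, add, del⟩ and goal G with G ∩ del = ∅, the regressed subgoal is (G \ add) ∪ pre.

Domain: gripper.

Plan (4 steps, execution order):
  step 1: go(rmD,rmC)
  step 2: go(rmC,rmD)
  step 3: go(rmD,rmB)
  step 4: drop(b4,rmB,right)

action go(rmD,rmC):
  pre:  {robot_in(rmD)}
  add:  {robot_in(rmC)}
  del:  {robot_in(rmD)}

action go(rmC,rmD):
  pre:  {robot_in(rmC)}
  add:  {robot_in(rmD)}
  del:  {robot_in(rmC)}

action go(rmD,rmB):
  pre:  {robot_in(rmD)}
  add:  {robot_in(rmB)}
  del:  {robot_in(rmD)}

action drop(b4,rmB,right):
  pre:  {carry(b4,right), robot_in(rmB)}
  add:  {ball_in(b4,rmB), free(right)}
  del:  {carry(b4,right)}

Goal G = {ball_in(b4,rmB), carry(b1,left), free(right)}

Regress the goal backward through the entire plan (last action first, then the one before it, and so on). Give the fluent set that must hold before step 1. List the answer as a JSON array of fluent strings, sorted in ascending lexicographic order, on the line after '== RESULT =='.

Work backward from the goal:
  through step 4 (drop(b4,rmB,right)): drop {ball_in(b4,rmB), free(right)}, keep {carry(b1,left)}, require {carry(b4,right), robot_in(rmB)}
    → {carry(b1,left), carry(b4,right), robot_in(rmB)}
  through step 3 (go(rmD,rmB)): drop {robot_in(rmB)}, keep {carry(b1,left), carry(b4,right)}, require {robot_in(rmD)}
    → {carry(b1,left), carry(b4,right), robot_in(rmD)}
  through step 2 (go(rmC,rmD)): drop {robot_in(rmD)}, keep {carry(b1,left), carry(b4,right)}, require {robot_in(rmC)}
    → {carry(b1,left), carry(b4,right), robot_in(rmC)}
  through step 1 (go(rmD,rmC)): drop {robot_in(rmC)}, keep {carry(b1,left), carry(b4,right)}, require {robot_in(rmD)}
    → {carry(b1,left), carry(b4,right), robot_in(rmD)}

== RESULT ==
["carry(b1,left)", "carry(b4,right)", "robot_in(rmD)"]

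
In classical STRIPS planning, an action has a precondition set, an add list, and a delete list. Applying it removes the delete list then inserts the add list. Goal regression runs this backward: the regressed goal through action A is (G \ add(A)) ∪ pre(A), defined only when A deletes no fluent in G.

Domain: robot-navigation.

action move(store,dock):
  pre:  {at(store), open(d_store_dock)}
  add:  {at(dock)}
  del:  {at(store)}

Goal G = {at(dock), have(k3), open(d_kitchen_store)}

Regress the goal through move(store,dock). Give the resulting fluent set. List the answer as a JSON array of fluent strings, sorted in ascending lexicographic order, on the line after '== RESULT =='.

Compute (G \ add) ∪ pre:
  G ∩ del = {}  (empty — regression defined)
  G \ add = {at(dock), have(k3), open(d_kitchen_store)} \ {at(dock)} = {have(k3), open(d_kitchen_store)}
  ∪ pre   = {have(k3), open(d_kitchen_store)} ∪ {at(store), open(d_store_dock)}
          = {at(store), have(k3), open(d_kitchen_store), open(d_store_dock)}

== RESULT ==
["at(store)", "have(k3)", "open(d_kitchen_store)", "open(d_store_dock)"]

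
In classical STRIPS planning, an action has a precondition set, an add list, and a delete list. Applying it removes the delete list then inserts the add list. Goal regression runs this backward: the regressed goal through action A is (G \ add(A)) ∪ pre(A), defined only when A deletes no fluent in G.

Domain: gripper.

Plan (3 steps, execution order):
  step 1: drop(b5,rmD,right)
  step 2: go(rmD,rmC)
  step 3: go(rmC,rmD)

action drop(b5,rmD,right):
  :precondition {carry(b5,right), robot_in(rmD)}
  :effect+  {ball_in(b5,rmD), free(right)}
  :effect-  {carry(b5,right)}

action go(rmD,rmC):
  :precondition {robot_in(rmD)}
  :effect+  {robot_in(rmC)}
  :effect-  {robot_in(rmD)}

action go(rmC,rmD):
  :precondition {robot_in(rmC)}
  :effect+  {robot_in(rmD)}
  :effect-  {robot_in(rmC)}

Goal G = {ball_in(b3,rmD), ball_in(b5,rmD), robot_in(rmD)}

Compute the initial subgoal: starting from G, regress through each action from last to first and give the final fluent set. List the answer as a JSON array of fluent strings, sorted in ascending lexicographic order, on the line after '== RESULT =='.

Work backward from the goal:
  through step 3 (go(rmC,rmD)): drop {robot_in(rmD)}, keep {ball_in(b3,rmD), ball_in(b5,rmD)}, require {robot_in(rmC)}
    → {ball_in(b3,rmD), ball_in(b5,rmD), robot_in(rmC)}
  through step 2 (go(rmD,rmC)): drop {robot_in(rmC)}, keep {ball_in(b3,rmD), ball_in(b5,rmD)}, require {robot_in(rmD)}
    → {ball_in(b3,rmD), ball_in(b5,rmD), robot_in(rmD)}
  through step 1 (drop(b5,rmD,right)): drop {ball_in(b5,rmD)}, keep {ball_in(b3,rmD), robot_in(rmD)}, require {carry(b5,right), robot_in(rmD)}
    → {ball_in(b3,rmD), carry(b5,right), robot_in(rmD)}

== RESULT ==
["ball_in(b3,rmD)", "carry(b5,right)", "robot_in(rmD)"]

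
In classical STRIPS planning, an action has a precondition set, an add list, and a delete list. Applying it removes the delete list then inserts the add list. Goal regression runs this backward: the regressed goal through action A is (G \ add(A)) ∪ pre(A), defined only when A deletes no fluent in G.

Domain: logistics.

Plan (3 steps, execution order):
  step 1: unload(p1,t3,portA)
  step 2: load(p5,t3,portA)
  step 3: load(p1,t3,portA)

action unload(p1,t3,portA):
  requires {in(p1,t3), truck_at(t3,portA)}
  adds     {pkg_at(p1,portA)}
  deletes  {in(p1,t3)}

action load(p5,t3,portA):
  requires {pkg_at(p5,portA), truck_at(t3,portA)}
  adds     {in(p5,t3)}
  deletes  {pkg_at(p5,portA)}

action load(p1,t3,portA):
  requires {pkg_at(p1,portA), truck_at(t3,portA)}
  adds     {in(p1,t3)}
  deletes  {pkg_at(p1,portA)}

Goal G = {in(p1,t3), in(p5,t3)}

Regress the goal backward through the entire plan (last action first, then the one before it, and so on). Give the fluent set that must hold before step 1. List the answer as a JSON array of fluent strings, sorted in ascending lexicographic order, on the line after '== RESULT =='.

Regress step by step:
  through step 3 (load(p1,t3,portA)): drop {in(p1,t3)}, keep {in(p5,t3)}, require {pkg_at(p1,portA), truck_at(t3,portA)}
    → {in(p5,t3), pkg_at(p1,portA), truck_at(t3,portA)}
  through step 2 (load(p5,t3,portA)): drop {in(p5,t3)}, keep {pkg_at(p1,portA), truck_at(t3,portA)}, require {pkg_at(p5,portA), truck_at(t3,portA)}
    → {pkg_at(p1,portA), pkg_at(p5,portA), truck_at(t3,portA)}
  through step 1 (unload(p1,t3,portA)): drop {pkg_at(p1,portA)}, keep {pkg_at(p5,portA), truck_at(t3,portA)}, require {in(p1,t3), truck_at(t3,portA)}
    → {in(p1,t3), pkg_at(p5,portA), truck_at(t3,portA)}

== RESULT ==
["in(p1,t3)", "pkg_at(p5,portA)", "truck_at(t3,portA)"]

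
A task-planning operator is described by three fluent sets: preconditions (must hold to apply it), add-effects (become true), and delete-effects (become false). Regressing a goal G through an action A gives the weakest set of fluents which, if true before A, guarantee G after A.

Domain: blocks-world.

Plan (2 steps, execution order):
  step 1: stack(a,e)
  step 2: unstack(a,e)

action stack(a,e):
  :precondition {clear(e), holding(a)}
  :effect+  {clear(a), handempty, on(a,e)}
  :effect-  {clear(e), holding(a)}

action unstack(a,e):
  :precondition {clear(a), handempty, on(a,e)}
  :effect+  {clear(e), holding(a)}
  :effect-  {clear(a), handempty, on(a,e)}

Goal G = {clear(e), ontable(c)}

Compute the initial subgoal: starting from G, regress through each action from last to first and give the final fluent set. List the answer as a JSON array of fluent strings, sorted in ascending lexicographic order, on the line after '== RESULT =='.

Work backward from the goal:
  through step 2 (unstack(a,e)): drop {clear(e)}, keep {ontable(c)}, require {clear(a), handempty, on(a,e)}
    → {clear(a), handempty, on(a,e), ontable(c)}
  through step 1 (stack(a,e)): drop {clear(a), handempty, on(a,e)}, keep {ontable(c)}, require {clear(e), holding(a)}
    → {clear(e), holding(a), ontable(c)}

== RESULT ==
["clear(e)", "holding(a)", "ontable(c)"]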